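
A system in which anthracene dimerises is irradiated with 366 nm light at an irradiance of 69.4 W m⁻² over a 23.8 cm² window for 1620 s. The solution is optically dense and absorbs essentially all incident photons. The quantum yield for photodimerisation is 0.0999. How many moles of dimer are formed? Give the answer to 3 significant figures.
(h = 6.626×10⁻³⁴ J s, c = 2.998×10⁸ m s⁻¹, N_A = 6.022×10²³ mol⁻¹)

Photon energy at 366 nm: hc/λ = (6.626×10⁻³⁴)(2.998×10⁸)/(366×10⁻⁹) = 5.428×10⁻¹⁹ J.
Energy delivered: (69.4 W m⁻²)(23.8×10⁻⁴ m²)(1620 s) = 267.6 J.
Photons incident: 267.6 / 5.428×10⁻¹⁹ = 4.930×10²⁰, i.e. 4.930×10²⁰/6.022×10²³ = 8.187×10⁻⁴ mol.
Product: Φ × n_abs = 0.0999 × 8.187×10⁻⁴ = 8.179×10⁻⁵ mol.

8.18×10⁻⁵ mol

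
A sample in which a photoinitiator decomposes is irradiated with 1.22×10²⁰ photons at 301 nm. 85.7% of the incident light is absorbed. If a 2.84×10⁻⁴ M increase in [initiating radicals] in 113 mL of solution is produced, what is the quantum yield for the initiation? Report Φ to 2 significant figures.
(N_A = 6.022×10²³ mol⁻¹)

Φ = 0.18

Product: (2.84×10⁻⁴ M)(0.113 L) = 3.209×10⁻⁵ mol.
Moles of photons: 1.22×10²⁰ / 6.022×10²³ = 2.026×10⁻⁴ mol.
Photons absorbed: 0.857 × 2.026×10⁻⁴ = 1.736×10⁻⁴ mol.
Φ = 3.209×10⁻⁵ mol / 1.736×10⁻⁴ mol photons = 0.18.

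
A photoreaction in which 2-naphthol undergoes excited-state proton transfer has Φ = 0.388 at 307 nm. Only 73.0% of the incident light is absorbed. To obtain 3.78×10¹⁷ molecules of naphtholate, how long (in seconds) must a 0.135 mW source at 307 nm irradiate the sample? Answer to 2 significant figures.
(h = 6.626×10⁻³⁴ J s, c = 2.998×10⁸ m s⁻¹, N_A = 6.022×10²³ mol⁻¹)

Product: 3.78×10¹⁷ / 6.022×10²³ = 6.277×10⁻⁷ mol.
Photons that must be absorbed: 6.277×10⁻⁷ / 0.388 = 1.618×10⁻⁶ mol.
Incident photons needed: 1.618×10⁻⁶ / 0.730 = 2.216×10⁻⁶ mol.
Photon energy: hc/λ = 6.471×10⁻¹⁹ J; per mole, 3.897×10⁵ J mol⁻¹.
Energy required: 2.216×10⁻⁶ × 3.897×10⁵ = 0.8636 J.
Time: 0.8636 J / 0.000135 W = 6400 s.

t ≈ 6400 s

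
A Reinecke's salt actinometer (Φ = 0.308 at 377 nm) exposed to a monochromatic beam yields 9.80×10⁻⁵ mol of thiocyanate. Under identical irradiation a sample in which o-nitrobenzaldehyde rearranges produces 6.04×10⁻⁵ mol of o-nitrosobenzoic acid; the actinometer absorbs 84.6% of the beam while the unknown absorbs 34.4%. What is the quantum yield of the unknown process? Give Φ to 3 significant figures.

Photons absorbed by the actinometer: 9.80×10⁻⁵ / 0.308 = 3.182×10⁻⁴ mol.
Incident flux: 3.182×10⁻⁴ / 0.846 = 3.761×10⁻⁴ einstein.
Absorbed by unknown: 0.344 × 3.761×10⁻⁴ = 1.294×10⁻⁴ mol.
Φ(unknown) = 6.04×10⁻⁵ / 1.294×10⁻⁴ = 0.467.

Φ = 0.467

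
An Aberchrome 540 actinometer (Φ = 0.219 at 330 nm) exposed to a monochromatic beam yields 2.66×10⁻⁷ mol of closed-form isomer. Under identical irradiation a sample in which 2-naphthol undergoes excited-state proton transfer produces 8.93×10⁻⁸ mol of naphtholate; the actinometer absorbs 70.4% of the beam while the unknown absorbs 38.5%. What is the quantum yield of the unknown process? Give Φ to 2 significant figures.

Φ = 0.13

Photons absorbed by the actinometer: 2.66×10⁻⁷ / 0.219 = 1.215×10⁻⁶ mol.
Incident flux: 1.215×10⁻⁶ / 0.704 = 1.726×10⁻⁶ einstein.
Absorbed by unknown: 0.385 × 1.726×10⁻⁶ = 6.645×10⁻⁷ mol.
Φ(unknown) = 8.93×10⁻⁸ / 6.645×10⁻⁷ = 0.13.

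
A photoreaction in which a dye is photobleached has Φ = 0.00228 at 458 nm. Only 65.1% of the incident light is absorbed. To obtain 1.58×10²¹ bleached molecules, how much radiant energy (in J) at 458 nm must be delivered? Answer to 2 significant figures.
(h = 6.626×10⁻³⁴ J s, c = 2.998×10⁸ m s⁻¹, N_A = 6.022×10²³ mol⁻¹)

4.6×10⁵ J

Product: 1.58×10²¹ / 6.022×10²³ = 0.002624 mol.
Photons that must be absorbed: 0.002624 / 0.00228 = 1.151 mol.
Incident photons needed: 1.151 / 0.651 = 1.768 mol.
Photon energy: hc/λ = 4.337×10⁻¹⁹ J; per mole, 2.612×10⁵ J mol⁻¹.
Energy required: 1.768 × 2.612×10⁵ = 4.6×10⁵ J.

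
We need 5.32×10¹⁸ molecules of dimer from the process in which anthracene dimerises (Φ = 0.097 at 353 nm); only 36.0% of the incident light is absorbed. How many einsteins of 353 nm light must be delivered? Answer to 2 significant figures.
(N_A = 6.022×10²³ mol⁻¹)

Product: 5.32×10¹⁸ / 6.022×10²³ = 8.834×10⁻⁶ mol.
Photons that must be absorbed: 8.834×10⁻⁶ / 0.097 = 9.107×10⁻⁵ mol.
Incident photons needed: 9.107×10⁻⁵ / 0.360 = 2.530×10⁻⁴ mol.

2.5×10⁻⁴ einstein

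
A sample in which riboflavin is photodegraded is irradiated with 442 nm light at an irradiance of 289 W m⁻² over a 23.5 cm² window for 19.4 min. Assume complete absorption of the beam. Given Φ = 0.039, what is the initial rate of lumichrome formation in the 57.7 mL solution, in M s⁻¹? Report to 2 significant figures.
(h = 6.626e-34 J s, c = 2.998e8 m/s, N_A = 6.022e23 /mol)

Photon energy at 442 nm: hc/λ = (6.626e-34)(2.998e8)/(442e-9) = 4.494e-19 J.
Energy delivered: (289 W m⁻²)(23.5e-4 m²)(1164 s) = 790.5 J.
Photons incident: 790.5 / 4.494e-19 = 1.759e21, i.e. 1.759e21/6.022e23 = 0.002921 mol.
Product formed: 0.039 × 0.002921 = 1.139e-4 mol.
Rate: 1.139e-4 mol / (1164 s × 0.0577 L) = 1.7e-6 M s⁻¹.

1.7e-6 M s⁻¹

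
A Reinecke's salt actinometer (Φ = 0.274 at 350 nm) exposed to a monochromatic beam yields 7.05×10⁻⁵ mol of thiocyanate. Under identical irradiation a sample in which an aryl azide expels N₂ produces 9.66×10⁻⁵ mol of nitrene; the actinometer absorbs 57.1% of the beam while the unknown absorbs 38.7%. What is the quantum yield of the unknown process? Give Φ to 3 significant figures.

Photons absorbed by the actinometer: 7.05×10⁻⁵ / 0.274 = 2.573×10⁻⁴ mol.
Incident flux: 2.573×10⁻⁴ / 0.571 = 4.506×10⁻⁴ einstein.
Absorbed by unknown: 0.387 × 4.506×10⁻⁴ = 1.744×10⁻⁴ mol.
Φ(unknown) = 9.66×10⁻⁵ / 1.744×10⁻⁴ = 0.554.

Φ = 0.554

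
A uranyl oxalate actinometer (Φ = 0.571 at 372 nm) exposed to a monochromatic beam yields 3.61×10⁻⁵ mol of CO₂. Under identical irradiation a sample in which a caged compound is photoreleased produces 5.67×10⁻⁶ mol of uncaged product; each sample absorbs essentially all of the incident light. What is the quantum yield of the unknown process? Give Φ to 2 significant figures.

Photons absorbed by the actinometer: 3.61×10⁻⁵ / 0.571 = 6.322×10⁻⁵ mol.
Φ(unknown) = 5.67×10⁻⁶ / 6.322×10⁻⁵ = 0.090.

Φ = 0.090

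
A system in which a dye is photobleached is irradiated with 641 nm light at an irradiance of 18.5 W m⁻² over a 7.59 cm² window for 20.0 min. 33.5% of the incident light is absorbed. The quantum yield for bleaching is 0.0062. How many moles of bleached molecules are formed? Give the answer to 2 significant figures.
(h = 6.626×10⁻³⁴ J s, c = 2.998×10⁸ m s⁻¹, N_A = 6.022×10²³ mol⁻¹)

1.9×10⁻⁷ mol

Photon energy at 641 nm: hc/λ = (6.626×10⁻³⁴)(2.998×10⁸)/(641×10⁻⁹) = 3.099×10⁻¹⁹ J.
Energy delivered: (18.5 W m⁻²)(7.59×10⁻⁴ m²)(1200 s) = 16.85 J.
Photons incident: 16.85 / 3.099×10⁻¹⁹ = 5.437×10¹⁹, i.e. 5.437×10¹⁹/6.022×10²³ = 9.029×10⁻⁵ mol.
Photons absorbed: 0.335 × 9.029×10⁻⁵ = 3.025×10⁻⁵ mol.
Product: Φ × n_abs = 0.0062 × 3.025×10⁻⁵ = 1.875×10⁻⁷ mol.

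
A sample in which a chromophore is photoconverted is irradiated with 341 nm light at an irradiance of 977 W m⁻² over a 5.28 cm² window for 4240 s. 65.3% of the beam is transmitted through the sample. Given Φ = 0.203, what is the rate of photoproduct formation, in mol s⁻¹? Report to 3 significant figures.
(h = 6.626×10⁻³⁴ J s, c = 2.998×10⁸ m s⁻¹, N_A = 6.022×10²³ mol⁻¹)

Photon energy at 341 nm: hc/λ = (6.626×10⁻³⁴)(2.998×10⁸)/(341×10⁻⁹) = 5.825×10⁻¹⁹ J.
Energy delivered: (977 W m⁻²)(5.28×10⁻⁴ m²)(4240 s) = 2187 J.
Photons incident: 2187 / 5.825×10⁻¹⁹ = 3.755×10²¹, i.e. 3.755×10²¹/6.022×10²³ = 0.006235 mol.
Fraction absorbed: 1 − 65.3/100 = 0.3470.
Photons absorbed: 0.3470 × 0.006235 = 0.002164 mol.
Product formed: 0.203 × 0.002164 = 4.393×10⁻⁴ mol.
Rate: 4.393×10⁻⁴ / 4240 s = 1.04×10⁻⁷ mol s⁻¹.

1.04×10⁻⁷ mol s⁻¹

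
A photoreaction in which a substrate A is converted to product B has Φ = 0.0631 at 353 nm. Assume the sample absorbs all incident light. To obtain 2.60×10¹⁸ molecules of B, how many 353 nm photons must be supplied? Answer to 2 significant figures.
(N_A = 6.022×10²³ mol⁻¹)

Product: 2.60×10¹⁸ / 6.022×10²³ = 4.318×10⁻⁶ mol.
Photons that must be absorbed: 4.318×10⁻⁶ / 0.0631 = 6.843×10⁻⁵ mol.
Photon count: 6.843×10⁻⁵ × 6.022×10²³ = 4.1×10¹⁹.

4.1×10¹⁹ photons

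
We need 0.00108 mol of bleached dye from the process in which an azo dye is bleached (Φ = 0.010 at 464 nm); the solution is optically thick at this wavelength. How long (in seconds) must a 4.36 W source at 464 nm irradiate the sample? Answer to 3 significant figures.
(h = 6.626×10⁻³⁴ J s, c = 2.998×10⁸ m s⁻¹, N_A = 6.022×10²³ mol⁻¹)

Photons that must be absorbed: 0.00108 / 0.010 = 0.1080 mol.
Photon energy: hc/λ = 4.281×10⁻¹⁹ J; per mole, 2.578×10⁵ J mol⁻¹.
Energy required: 0.1080 × 2.578×10⁵ = 2.784×10⁴ J.
Time: 2.784×10⁴ J / 4.36 W = 6390 s.

t ≈ 6390 s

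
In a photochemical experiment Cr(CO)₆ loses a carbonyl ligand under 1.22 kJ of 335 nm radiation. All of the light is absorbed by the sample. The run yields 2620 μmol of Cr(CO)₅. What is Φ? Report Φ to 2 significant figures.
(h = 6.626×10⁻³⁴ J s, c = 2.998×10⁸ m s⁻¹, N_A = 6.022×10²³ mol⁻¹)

Product: 2620 μmol = 0.00262 mol.
Photon energy at 335 nm: hc/λ = (6.626×10⁻³⁴)(2.998×10⁸)/(335×10⁻⁹) = 5.930×10⁻¹⁹ J.
Incident energy: 1.22 kJ = 1220 J.
Photons incident: 1220 / 5.930×10⁻¹⁹ = 2.057×10²¹, i.e. 2.057×10²¹/6.022×10²³ = 0.003416 mol.
Φ = 0.00262 mol / 0.003416 mol photons = 0.77.

Φ = 0.77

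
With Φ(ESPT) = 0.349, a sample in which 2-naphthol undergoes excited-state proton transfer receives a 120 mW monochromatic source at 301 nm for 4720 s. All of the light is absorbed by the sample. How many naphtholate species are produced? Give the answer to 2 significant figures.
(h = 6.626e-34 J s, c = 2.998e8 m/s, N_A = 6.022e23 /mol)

Photon energy at 301 nm: hc/λ = (6.626e-34)(2.998e8)/(301e-9) = 6.600e-19 J.
Energy delivered: (120 mW)(4720 s) = 566.4 J.
Photons incident: 566.4 / 6.600e-19 = 8.582e20, i.e. 8.582e20/6.022e23 = 0.001425 mol.
Product: Φ × n_abs = 0.349 × 0.001425 = 4.973e-4 mol.
As a count: 4.973e-4 × 6.022e23 = 3.0e20.

3.0e20 species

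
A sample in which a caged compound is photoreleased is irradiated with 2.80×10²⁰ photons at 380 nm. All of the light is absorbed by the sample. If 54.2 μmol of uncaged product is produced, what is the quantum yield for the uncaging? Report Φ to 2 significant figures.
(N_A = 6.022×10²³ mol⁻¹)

Φ = 0.12

Product: 54.2 μmol = 5.42×10⁻⁵ mol.
Moles of photons: 2.80×10²⁰ / 6.022×10²³ = 4.650×10⁻⁴ mol.
Φ = 5.42×10⁻⁵ mol / 4.650×10⁻⁴ mol photons = 0.12.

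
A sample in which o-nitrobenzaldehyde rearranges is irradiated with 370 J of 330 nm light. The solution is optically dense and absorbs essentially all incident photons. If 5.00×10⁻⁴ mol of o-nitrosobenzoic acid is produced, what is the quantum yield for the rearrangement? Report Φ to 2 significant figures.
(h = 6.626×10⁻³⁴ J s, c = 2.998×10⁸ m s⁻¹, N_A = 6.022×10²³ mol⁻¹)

Photon energy at 330 nm: hc/λ = (6.626×10⁻³⁴)(2.998×10⁸)/(330×10⁻⁹) = 6.020×10⁻¹⁹ J.
Photons incident: 370 / 6.020×10⁻¹⁹ = 6.146×10²⁰, i.e. 6.146×10²⁰/6.022×10²³ = 0.001021 mol.
Φ = 5.00×10⁻⁴ mol / 0.001021 mol photons = 0.49.

Φ = 0.49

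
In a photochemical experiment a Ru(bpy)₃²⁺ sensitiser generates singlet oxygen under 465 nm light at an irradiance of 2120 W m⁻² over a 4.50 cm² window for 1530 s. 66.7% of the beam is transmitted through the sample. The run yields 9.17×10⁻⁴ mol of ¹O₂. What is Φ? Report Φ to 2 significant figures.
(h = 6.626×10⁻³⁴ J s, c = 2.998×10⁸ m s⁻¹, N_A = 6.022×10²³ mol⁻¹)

Φ = 0.49

Photon energy at 465 nm: hc/λ = (6.626×10⁻³⁴)(2.998×10⁸)/(465×10⁻⁹) = 4.272×10⁻¹⁹ J.
Energy delivered: (2120 W m⁻²)(4.50×10⁻⁴ m²)(1530 s) = 1460 J.
Photons incident: 1460 / 4.272×10⁻¹⁹ = 3.418×10²¹, i.e. 3.418×10²¹/6.022×10²³ = 0.005676 mol.
Fraction absorbed: 1 − 66.7/100 = 0.3330.
Photons absorbed: 0.3330 × 0.005676 = 0.001890 mol.
Φ = 9.17×10⁻⁴ mol / 0.001890 mol photons = 0.49.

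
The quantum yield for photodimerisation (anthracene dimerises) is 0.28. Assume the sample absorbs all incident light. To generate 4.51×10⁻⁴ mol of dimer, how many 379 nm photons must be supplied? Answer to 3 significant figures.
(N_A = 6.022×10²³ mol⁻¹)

Photons that must be absorbed: 4.51×10⁻⁴ / 0.28 = 0.001611 mol.
Photon count: 0.001611 × 6.022×10²³ = 9.70×10²⁰.

9.70×10²⁰ photons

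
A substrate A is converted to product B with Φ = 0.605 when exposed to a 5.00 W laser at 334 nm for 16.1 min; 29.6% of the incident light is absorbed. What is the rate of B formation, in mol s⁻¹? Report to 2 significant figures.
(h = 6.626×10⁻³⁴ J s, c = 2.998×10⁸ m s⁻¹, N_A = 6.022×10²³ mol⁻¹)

Photon energy at 334 nm: hc/λ = (6.626×10⁻³⁴)(2.998×10⁸)/(334×10⁻⁹) = 5.948×10⁻¹⁹ J.
Energy delivered: (5.00 W)(966 s) = 4830 J.
Photons incident: 4830 / 5.948×10⁻¹⁹ = 8.120×10²¹, i.e. 8.120×10²¹/6.022×10²³ = 0.01348 mol.
Photons absorbed: 0.296 × 0.01348 = 0.003990 mol.
Product formed: 0.605 × 0.003990 = 0.002414 mol.
Rate: 0.002414 / 966 s = 2.5×10⁻⁶ mol s⁻¹.

2.5×10⁻⁶ mol s⁻¹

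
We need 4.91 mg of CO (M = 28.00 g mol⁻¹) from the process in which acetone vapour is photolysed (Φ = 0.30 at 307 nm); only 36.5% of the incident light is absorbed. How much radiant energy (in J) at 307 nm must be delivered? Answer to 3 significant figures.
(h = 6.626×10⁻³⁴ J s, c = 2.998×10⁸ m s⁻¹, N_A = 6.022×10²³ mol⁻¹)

Product: 4.91 mg / 28.00 g mol⁻¹ = 1.754×10⁻⁴ mol.
Photons that must be absorbed: 1.754×10⁻⁴ / 0.30 = 5.847×10⁻⁴ mol.
Incident photons needed: 5.847×10⁻⁴ / 0.365 = 0.001602 mol.
Photon energy: hc/λ = 6.471×10⁻¹⁹ J; per mole, 3.897×10⁵ J mol⁻¹.
Energy required: 0.001602 × 3.897×10⁵ = 624 J.

624 J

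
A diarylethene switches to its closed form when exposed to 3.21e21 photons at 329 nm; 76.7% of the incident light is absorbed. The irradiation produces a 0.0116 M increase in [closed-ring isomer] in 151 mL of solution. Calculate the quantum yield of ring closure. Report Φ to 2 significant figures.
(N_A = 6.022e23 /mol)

Φ = 0.43

Product: (0.0116 M)(0.151 L) = 0.001752 mol.
Moles of photons: 3.21e21 / 6.022e23 = 0.005330 mol.
Photons absorbed: 0.767 × 0.005330 = 0.004088 mol.
Φ = 0.001752 mol / 0.004088 mol photons = 0.43.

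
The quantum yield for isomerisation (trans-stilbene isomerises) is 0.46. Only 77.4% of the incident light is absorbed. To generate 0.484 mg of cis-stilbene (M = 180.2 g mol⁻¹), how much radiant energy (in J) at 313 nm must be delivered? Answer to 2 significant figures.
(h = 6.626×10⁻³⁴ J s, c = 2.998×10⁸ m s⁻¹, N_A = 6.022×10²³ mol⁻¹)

Product: 0.484 mg / 180.2 g mol⁻¹ = 2.686×10⁻⁶ mol.
Photons that must be absorbed: 2.686×10⁻⁶ / 0.46 = 5.839×10⁻⁶ mol.
Incident photons needed: 5.839×10⁻⁶ / 0.774 = 7.544×10⁻⁶ mol.
Photon energy: hc/λ = 6.347×10⁻¹⁹ J; per mole, 3.822×10⁵ J mol⁻¹.
Energy required: 7.544×10⁻⁶ × 3.822×10⁵ = 2.9 J.

2.9 J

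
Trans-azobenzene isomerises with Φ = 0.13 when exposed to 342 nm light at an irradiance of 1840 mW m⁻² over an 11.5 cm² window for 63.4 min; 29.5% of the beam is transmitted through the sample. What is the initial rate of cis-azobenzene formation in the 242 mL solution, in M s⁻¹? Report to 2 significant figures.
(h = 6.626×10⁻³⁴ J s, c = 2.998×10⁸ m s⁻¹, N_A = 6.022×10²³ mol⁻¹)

Photon energy at 342 nm: hc/λ = (6.626×10⁻³⁴)(2.998×10⁸)/(342×10⁻⁹) = 5.808×10⁻¹⁹ J.
Energy delivered: (1840 mW m⁻²)(11.5×10⁻⁴ m²)(3804 s) = 8.049 J.
Photons incident: 8.049 / 5.808×10⁻¹⁹ = 1.386×10¹⁹, i.e. 1.386×10¹⁹/6.022×10²³ = 2.302×10⁻⁵ mol.
Fraction absorbed: 1 − 29.5/100 = 0.7050.
Photons absorbed: 0.7050 × 2.302×10⁻⁵ = 1.623×10⁻⁵ mol.
Product formed: 0.13 × 1.623×10⁻⁵ = 2.110×10⁻⁶ mol.
Rate: 2.110×10⁻⁶ mol / (3804 s × 0.242 L) = 2.3×10⁻⁹ M s⁻¹.

2.3×10⁻⁹ M s⁻¹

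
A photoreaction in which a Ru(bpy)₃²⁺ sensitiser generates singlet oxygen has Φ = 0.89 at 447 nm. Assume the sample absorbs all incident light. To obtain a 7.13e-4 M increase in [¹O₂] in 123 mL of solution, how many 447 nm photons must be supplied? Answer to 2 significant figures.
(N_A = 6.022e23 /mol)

Product: (7.13e-4 M)(0.123 L) = 8.770e-5 mol.
Photons that must be absorbed: 8.770e-5 / 0.89 = 9.854e-5 mol.
Photon count: 9.854e-5 × 6.022e23 = 5.9e19.

5.9e19 photons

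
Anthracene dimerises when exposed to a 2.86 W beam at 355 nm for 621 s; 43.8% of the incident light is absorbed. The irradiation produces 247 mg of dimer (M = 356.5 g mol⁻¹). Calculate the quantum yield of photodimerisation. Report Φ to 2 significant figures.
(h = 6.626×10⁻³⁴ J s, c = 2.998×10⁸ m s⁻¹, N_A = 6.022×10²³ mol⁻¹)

Φ = 0.30

Product: 247 mg / 356.5 g mol⁻¹ = 6.928×10⁻⁴ mol.
Photon energy at 355 nm: hc/λ = (6.626×10⁻³⁴)(2.998×10⁸)/(355×10⁻⁹) = 5.596×10⁻¹⁹ J.
Energy delivered: (2.86 W)(621 s) = 1776 J.
Photons incident: 1776 / 5.596×10⁻¹⁹ = 3.174×10²¹, i.e. 3.174×10²¹/6.022×10²³ = 0.005271 mol.
Photons absorbed: 0.438 × 0.005271 = 0.002309 mol.
Φ = 6.928×10⁻⁴ mol / 0.002309 mol photons = 0.30.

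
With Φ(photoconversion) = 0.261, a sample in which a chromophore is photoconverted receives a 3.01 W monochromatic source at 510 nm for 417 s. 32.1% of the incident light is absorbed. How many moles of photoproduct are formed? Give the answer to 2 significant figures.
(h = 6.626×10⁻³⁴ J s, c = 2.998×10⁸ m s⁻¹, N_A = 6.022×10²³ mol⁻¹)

4.5×10⁻⁴ mol

Photon energy at 510 nm: hc/λ = (6.626×10⁻³⁴)(2.998×10⁸)/(510×10⁻⁹) = 3.895×10⁻¹⁹ J.
Energy delivered: (3.01 W)(417 s) = 1255 J.
Photons incident: 1255 / 3.895×10⁻¹⁹ = 3.222×10²¹, i.e. 3.222×10²¹/6.022×10²³ = 0.005350 mol.
Photons absorbed: 0.321 × 0.005350 = 0.001717 mol.
Product: Φ × n_abs = 0.261 × 0.001717 = 4.481×10⁻⁴ mol.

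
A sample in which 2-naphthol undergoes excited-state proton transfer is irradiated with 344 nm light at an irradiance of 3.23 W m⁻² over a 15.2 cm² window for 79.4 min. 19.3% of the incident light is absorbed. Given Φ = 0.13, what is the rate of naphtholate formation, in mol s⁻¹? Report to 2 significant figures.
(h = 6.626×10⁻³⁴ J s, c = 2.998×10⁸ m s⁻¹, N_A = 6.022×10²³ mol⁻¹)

Photon energy at 344 nm: hc/λ = (6.626×10⁻³⁴)(2.998×10⁸)/(344×10⁻⁹) = 5.775×10⁻¹⁹ J.
Energy delivered: (3.23 W m⁻²)(15.2×10⁻⁴ m²)(4764 s) = 23.39 J.
Photons incident: 23.39 / 5.775×10⁻¹⁹ = 4.050×10¹⁹, i.e. 4.050×10¹⁹/6.022×10²³ = 6.725×10⁻⁵ mol.
Photons absorbed: 0.193 × 6.725×10⁻⁵ = 1.298×10⁻⁵ mol.
Product formed: 0.13 × 1.298×10⁻⁵ = 1.687×10⁻⁶ mol.
Rate: 1.687×10⁻⁶ / 4764 s = 3.5×10⁻¹⁰ mol s⁻¹.

3.5×10⁻¹⁰ mol s⁻¹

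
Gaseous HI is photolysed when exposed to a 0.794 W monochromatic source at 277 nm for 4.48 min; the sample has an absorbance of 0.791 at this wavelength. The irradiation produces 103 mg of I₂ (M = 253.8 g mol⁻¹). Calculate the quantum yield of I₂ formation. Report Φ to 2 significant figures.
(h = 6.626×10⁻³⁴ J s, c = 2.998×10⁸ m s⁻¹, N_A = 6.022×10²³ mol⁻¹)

Φ = 0.98

Product: 103 mg / 253.8 g mol⁻¹ = 4.058×10⁻⁴ mol.
Photon energy at 277 nm: hc/λ = (6.626×10⁻³⁴)(2.998×10⁸)/(277×10⁻⁹) = 7.171×10⁻¹⁹ J.
Energy delivered: (0.794 W)(268.8 s) = 213.4 J.
Photons incident: 213.4 / 7.171×10⁻¹⁹ = 2.976×10²⁰, i.e. 2.976×10²⁰/6.022×10²³ = 4.942×10⁻⁴ mol.
Fraction absorbed: 1 − 10^(−0.791) = 0.8382.
Photons absorbed: 0.8382 × 4.942×10⁻⁴ = 4.142×10⁻⁴ mol.
Φ = 4.058×10⁻⁴ mol / 4.142×10⁻⁴ mol photons = 0.98.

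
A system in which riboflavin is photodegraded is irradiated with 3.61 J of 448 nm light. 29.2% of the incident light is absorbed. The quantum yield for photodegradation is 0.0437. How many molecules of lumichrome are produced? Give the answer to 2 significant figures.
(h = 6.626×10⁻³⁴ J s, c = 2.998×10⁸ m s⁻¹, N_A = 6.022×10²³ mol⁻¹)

1.0×10¹⁷ molecules

Photon energy at 448 nm: hc/λ = (6.626×10⁻³⁴)(2.998×10⁸)/(448×10⁻⁹) = 4.434×10⁻¹⁹ J.
Photons incident: 3.61 / 4.434×10⁻¹⁹ = 8.142×10¹⁸, i.e. 8.142×10¹⁸/6.022×10²³ = 1.352×10⁻⁵ mol.
Photons absorbed: 0.292 × 1.352×10⁻⁵ = 3.948×10⁻⁶ mol.
Product: Φ × n_abs = 0.0437 × 3.948×10⁻⁶ = 1.725×10⁻⁷ mol.
As a count: 1.725×10⁻⁷ × 6.022×10²³ = 1.0×10¹⁷.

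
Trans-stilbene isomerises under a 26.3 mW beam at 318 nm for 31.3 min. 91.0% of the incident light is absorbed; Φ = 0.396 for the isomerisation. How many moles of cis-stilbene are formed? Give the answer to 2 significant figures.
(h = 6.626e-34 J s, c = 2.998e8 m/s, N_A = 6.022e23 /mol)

4.7e-5 mol

Photon energy at 318 nm: hc/λ = (6.626e-34)(2.998e8)/(318e-9) = 6.247e-19 J.
Energy delivered: (26.3 mW)(1878 s) = 49.39 J.
Photons incident: 49.39 / 6.247e-19 = 7.906e19, i.e. 7.906e19/6.022e23 = 1.313e-4 mol.
Photons absorbed: 0.910 × 1.313e-4 = 1.195e-4 mol.
Product: Φ × n_abs = 0.396 × 1.195e-4 = 4.732e-5 mol.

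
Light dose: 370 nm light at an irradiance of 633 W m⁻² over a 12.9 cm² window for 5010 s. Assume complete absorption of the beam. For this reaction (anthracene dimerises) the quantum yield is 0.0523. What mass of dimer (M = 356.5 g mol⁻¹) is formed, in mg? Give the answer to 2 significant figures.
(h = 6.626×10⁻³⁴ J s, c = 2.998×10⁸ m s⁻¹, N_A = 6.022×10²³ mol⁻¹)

Photon energy at 370 nm: hc/λ = (6.626×10⁻³⁴)(2.998×10⁸)/(370×10⁻⁹) = 5.369×10⁻¹⁹ J.
Energy delivered: (633 W m⁻²)(12.9×10⁻⁴ m²)(5010 s) = 4091 J.
Photons incident: 4091 / 5.369×10⁻¹⁹ = 7.620×10²¹, i.e. 7.620×10²¹/6.022×10²³ = 0.01265 mol.
Product: Φ × n_abs = 0.0523 × 0.01265 = 6.616×10⁻⁴ mol.
Mass: 6.616×10⁻⁴ × 356.5 = 0.2359 g = 240 mg.

240 mg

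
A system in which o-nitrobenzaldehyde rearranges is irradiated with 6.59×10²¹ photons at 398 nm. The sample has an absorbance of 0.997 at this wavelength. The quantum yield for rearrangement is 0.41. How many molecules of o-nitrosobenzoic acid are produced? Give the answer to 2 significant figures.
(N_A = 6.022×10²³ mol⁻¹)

2.4×10²¹ molecules

Moles of photons: 6.59×10²¹ / 6.022×10²³ = 0.01094 mol.
Fraction absorbed: 1 − 10^(−0.997) = 0.8993.
Photons absorbed: 0.8993 × 0.01094 = 0.009838 mol.
Product: Φ × n_abs = 0.41 × 0.009838 = 0.004034 mol.
As a count: 0.004034 × 6.022×10²³ = 2.4×10²¹.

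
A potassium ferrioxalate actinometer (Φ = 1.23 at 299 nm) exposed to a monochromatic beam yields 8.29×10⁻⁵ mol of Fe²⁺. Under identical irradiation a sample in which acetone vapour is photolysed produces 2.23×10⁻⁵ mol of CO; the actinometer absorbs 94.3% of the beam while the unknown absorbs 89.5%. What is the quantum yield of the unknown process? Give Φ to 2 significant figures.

Φ = 0.35

Photons absorbed by the actinometer: 8.29×10⁻⁵ / 1.23 = 6.740×10⁻⁵ mol.
Incident flux: 6.740×10⁻⁵ / 0.943 = 7.147×10⁻⁵ einstein.
Absorbed by unknown: 0.895 × 7.147×10⁻⁵ = 6.397×10⁻⁵ mol.
Φ(unknown) = 2.23×10⁻⁵ / 6.397×10⁻⁵ = 0.35.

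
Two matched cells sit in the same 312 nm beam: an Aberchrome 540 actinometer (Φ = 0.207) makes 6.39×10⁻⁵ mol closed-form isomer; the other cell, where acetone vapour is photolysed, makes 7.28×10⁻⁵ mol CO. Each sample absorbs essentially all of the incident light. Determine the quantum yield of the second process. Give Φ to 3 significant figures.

Φ = 0.236

Photons absorbed by the actinometer: 6.39×10⁻⁵ / 0.207 = 3.087×10⁻⁴ mol.
Φ(unknown) = 7.28×10⁻⁵ / 3.087×10⁻⁴ = 0.236.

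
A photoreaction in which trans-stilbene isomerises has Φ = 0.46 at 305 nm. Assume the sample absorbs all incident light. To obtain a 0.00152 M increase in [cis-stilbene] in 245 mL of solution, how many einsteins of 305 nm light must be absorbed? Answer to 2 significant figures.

Product: (0.00152 M)(0.245 L) = 3.724×10⁻⁴ mol.
Photons that must be absorbed: 3.724×10⁻⁴ / 0.46 = 8.096×10⁻⁴ mol.

8.1×10⁻⁴ einstein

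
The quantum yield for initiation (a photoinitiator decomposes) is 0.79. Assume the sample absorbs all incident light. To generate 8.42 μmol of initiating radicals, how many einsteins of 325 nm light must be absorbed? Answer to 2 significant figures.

Product: 8.42 μmol = 8.42×10⁻⁶ mol.
Photons that must be absorbed: 8.42×10⁻⁶ / 0.79 = 1.066×10⁻⁵ mol.

1.1×10⁻⁵ einstein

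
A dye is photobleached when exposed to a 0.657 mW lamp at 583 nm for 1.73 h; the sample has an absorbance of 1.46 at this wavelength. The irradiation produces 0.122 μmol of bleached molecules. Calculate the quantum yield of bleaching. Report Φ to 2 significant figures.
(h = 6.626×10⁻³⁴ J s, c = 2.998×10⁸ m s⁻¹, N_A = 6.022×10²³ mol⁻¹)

Product: 0.122 μmol = 1.22×10⁻⁷ mol.
Photon energy at 583 nm: hc/λ = (6.626×10⁻³⁴)(2.998×10⁸)/(583×10⁻⁹) = 3.407×10⁻¹⁹ J.
Energy delivered: (0.657 mW)(6228 s) = 4.092 J.
Photons incident: 4.092 / 3.407×10⁻¹⁹ = 1.201×10¹⁹, i.e. 1.201×10¹⁹/6.022×10²³ = 1.994×10⁻⁵ mol.
Fraction absorbed: 1 − 10^(−1.46) = 0.9653.
Photons absorbed: 0.9653 × 1.994×10⁻⁵ = 1.925×10⁻⁵ mol.
Φ = 1.22×10⁻⁷ mol / 1.925×10⁻⁵ mol photons = 0.0063.

Φ = 0.0063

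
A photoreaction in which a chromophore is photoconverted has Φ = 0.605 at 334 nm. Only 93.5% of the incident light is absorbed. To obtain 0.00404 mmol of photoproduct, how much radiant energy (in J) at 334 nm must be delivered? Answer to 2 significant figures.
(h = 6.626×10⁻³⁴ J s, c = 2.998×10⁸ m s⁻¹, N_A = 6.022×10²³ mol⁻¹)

2.6 J

Product: 0.00404 mmol = 4.04×10⁻⁶ mol.
Photons that must be absorbed: 4.04×10⁻⁶ / 0.605 = 6.678×10⁻⁶ mol.
Incident photons needed: 6.678×10⁻⁶ / 0.935 = 7.142×10⁻⁶ mol.
Photon energy: hc/λ = 5.948×10⁻¹⁹ J; per mole, 3.582×10⁵ J mol⁻¹.
Energy required: 7.142×10⁻⁶ × 3.582×10⁵ = 2.6 J.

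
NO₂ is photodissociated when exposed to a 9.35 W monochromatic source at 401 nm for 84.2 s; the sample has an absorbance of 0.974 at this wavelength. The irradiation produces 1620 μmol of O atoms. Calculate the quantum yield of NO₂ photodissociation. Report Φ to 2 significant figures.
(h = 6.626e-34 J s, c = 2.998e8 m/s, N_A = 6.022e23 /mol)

Φ = 0.69

Product: 1620 μmol = 0.00162 mol.
Photon energy at 401 nm: hc/λ = (6.626e-34)(2.998e8)/(401e-9) = 4.954e-19 J.
Energy delivered: (9.35 W)(84.2 s) = 787.3 J.
Photons incident: 787.3 / 4.954e-19 = 1.589e21, i.e. 1.589e21/6.022e23 = 0.002639 mol.
Fraction absorbed: 1 − 10^(−0.974) = 0.8938.
Photons absorbed: 0.8938 × 0.002639 = 0.002359 mol.
Φ = 0.00162 mol / 0.002359 mol photons = 0.69.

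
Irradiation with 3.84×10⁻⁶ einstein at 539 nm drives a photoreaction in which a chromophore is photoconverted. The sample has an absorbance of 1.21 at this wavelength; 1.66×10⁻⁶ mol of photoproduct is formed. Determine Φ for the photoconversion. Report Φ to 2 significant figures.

Fraction absorbed: 1 − 10^(−1.21) = 0.9383.
Photons absorbed: 0.9383 × 3.84×10⁻⁶ = 3.603×10⁻⁶ mol.
Φ = 1.66×10⁻⁶ mol / 3.603×10⁻⁶ mol photons = 0.46.

Φ = 0.46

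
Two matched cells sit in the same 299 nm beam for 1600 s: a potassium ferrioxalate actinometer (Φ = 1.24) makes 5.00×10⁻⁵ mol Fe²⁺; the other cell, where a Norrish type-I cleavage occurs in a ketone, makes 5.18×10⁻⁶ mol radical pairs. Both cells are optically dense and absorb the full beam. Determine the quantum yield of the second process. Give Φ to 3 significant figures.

Φ = 0.128

Photons absorbed by the actinometer: 5.00×10⁻⁵ / 1.24 = 4.032×10⁻⁵ mol.
Φ(unknown) = 5.18×10⁻⁶ / 4.032×10⁻⁵ = 0.128.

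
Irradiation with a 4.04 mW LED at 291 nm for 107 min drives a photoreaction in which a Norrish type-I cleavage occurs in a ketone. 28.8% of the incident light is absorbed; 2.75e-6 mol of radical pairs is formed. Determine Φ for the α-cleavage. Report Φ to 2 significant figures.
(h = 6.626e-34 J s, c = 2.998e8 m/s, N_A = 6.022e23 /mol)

Photon energy at 291 nm: hc/λ = (6.626e-34)(2.998e8)/(291e-9) = 6.826e-19 J.
Energy delivered: (4.04 mW)(6420 s) = 25.94 J.
Photons incident: 25.94 / 6.826e-19 = 3.800e19, i.e. 3.800e19/6.022e23 = 6.310e-5 mol.
Photons absorbed: 0.288 × 6.310e-5 = 1.817e-5 mol.
Φ = 2.75e-6 mol / 1.817e-5 mol photons = 0.15.

Φ = 0.15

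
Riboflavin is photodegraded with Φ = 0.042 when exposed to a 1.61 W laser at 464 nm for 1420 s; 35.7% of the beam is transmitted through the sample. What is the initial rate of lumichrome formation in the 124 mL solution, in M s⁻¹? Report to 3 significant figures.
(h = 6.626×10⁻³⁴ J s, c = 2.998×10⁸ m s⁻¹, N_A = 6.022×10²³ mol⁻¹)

1.36×10⁻⁶ M s⁻¹

Photon energy at 464 nm: hc/λ = (6.626×10⁻³⁴)(2.998×10⁸)/(464×10⁻⁹) = 4.281×10⁻¹⁹ J.
Energy delivered: (1.61 W)(1420 s) = 2286 J.
Photons incident: 2286 / 4.281×10⁻¹⁹ = 5.340×10²¹, i.e. 5.340×10²¹/6.022×10²³ = 0.008867 mol.
Fraction absorbed: 1 − 35.7/100 = 0.6430.
Photons absorbed: 0.6430 × 0.008867 = 0.005701 mol.
Product formed: 0.042 × 0.005701 = 2.394×10⁻⁴ mol.
Rate: 2.394×10⁻⁴ mol / (1420 s × 0.124 L) = 1.36×10⁻⁶ M s⁻¹.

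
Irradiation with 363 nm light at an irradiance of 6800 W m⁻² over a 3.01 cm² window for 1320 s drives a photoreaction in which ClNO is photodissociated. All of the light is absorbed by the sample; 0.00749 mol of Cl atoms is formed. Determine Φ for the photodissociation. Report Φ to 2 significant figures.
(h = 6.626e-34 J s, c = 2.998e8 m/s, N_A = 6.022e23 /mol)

Φ = 0.91

Photon energy at 363 nm: hc/λ = (6.626e-34)(2.998e8)/(363e-9) = 5.472e-19 J.
Energy delivered: (6800 W m⁻²)(3.01e-4 m²)(1320 s) = 2702 J.
Photons incident: 2702 / 5.472e-19 = 4.938e21, i.e. 4.938e21/6.022e23 = 0.008200 mol.
Φ = 0.00749 mol / 0.008200 mol photons = 0.91.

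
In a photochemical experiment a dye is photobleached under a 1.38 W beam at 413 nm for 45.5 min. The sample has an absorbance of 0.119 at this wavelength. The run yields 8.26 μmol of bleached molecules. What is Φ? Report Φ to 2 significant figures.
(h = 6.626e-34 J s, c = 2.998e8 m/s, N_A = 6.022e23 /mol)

Product: 8.26 μmol = 8.26e-6 mol.
Photon energy at 413 nm: hc/λ = (6.626e-34)(2.998e8)/(413e-9) = 4.810e-19 J.
Energy delivered: (1.38 W)(2730 s) = 3767 J.
Photons incident: 3767 / 4.810e-19 = 7.832e21, i.e. 7.832e21/6.022e23 = 0.01301 mol.
Fraction absorbed: 1 − 10^(−0.119) = 0.2397.
Photons absorbed: 0.2397 × 0.01301 = 0.003118 mol.
Φ = 8.26e-6 mol / 0.003118 mol photons = 0.0026.

Φ = 0.0026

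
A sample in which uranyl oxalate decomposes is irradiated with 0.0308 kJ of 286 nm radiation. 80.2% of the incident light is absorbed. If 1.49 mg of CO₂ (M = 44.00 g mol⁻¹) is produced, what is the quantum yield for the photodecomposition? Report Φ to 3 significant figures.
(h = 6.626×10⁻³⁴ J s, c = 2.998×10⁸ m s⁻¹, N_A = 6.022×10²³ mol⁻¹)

Φ = 0.573

Product: 1.49 mg / 44.00 g mol⁻¹ = 3.386×10⁻⁵ mol.
Photon energy at 286 nm: hc/λ = (6.626×10⁻³⁴)(2.998×10⁸)/(286×10⁻⁹) = 6.946×10⁻¹⁹ J.
Incident energy: 0.0308 kJ = 30.8 J.
Photons incident: 30.8 / 6.946×10⁻¹⁹ = 4.434×10¹⁹, i.e. 4.434×10¹⁹/6.022×10²³ = 7.363×10⁻⁵ mol.
Photons absorbed: 0.802 × 7.363×10⁻⁵ = 5.905×10⁻⁵ mol.
Φ = 3.386×10⁻⁵ mol / 5.905×10⁻⁵ mol photons = 0.573.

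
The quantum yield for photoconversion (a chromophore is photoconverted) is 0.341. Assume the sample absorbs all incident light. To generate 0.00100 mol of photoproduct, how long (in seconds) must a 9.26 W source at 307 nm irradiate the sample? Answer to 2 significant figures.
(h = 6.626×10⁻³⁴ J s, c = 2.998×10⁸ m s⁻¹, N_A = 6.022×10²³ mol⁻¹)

t ≈ 120 s

Photons that must be absorbed: 0.00100 / 0.341 = 0.002933 mol.
Photon energy: hc/λ = 6.471×10⁻¹⁹ J; per mole, 3.897×10⁵ J mol⁻¹.
Energy required: 0.002933 × 3.897×10⁵ = 1143 J.
Time: 1143 J / 9.26 W = 120 s.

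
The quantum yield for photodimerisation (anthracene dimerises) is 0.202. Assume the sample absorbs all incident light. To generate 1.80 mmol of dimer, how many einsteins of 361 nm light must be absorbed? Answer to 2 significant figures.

Product: 1.80 mmol = 0.00180 mol.
Photons that must be absorbed: 0.00180 / 0.202 = 0.008911 mol.

0.0089 einstein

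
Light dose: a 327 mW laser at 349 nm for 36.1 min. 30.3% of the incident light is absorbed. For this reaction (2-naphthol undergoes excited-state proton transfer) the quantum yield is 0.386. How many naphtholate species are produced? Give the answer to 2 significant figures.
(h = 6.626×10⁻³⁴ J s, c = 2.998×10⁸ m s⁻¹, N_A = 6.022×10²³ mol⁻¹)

Photon energy at 349 nm: hc/λ = (6.626×10⁻³⁴)(2.998×10⁸)/(349×10⁻⁹) = 5.692×10⁻¹⁹ J.
Energy delivered: (327 mW)(2166 s) = 708.3 J.
Photons incident: 708.3 / 5.692×10⁻¹⁹ = 1.244×10²¹, i.e. 1.244×10²¹/6.022×10²³ = 0.002066 mol.
Photons absorbed: 0.303 × 0.002066 = 6.260×10⁻⁴ mol.
Product: Φ × n_abs = 0.386 × 6.260×10⁻⁴ = 2.416×10⁻⁴ mol.
As a count: 2.416×10⁻⁴ × 6.022×10²³ = 1.5×10²⁰.

1.5×10²⁰ species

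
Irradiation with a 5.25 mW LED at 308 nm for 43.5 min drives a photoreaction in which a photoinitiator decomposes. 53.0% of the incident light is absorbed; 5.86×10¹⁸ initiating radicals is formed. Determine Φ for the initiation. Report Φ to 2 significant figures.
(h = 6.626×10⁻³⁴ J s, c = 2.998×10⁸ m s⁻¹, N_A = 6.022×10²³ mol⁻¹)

Product: 5.86×10¹⁸ / 6.022×10²³ = 9.731×10⁻⁶ mol.
Photon energy at 308 nm: hc/λ = (6.626×10⁻³⁴)(2.998×10⁸)/(308×10⁻⁹) = 6.450×10⁻¹⁹ J.
Energy delivered: (5.25 mW)(2610 s) = 13.70 J.
Photons incident: 13.70 / 6.450×10⁻¹⁹ = 2.124×10¹⁹, i.e. 2.124×10¹⁹/6.022×10²³ = 3.527×10⁻⁵ mol.
Photons absorbed: 0.530 × 3.527×10⁻⁵ = 1.869×10⁻⁵ mol.
Φ = 9.731×10⁻⁶ mol / 1.869×10⁻⁵ mol photons = 0.52.

Φ = 0.52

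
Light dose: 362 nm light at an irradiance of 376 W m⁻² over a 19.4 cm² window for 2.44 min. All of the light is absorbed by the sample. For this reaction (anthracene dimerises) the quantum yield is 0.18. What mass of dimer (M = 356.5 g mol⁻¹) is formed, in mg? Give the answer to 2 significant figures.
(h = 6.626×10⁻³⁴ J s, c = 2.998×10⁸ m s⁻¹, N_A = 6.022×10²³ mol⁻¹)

21 mg

Photon energy at 362 nm: hc/λ = (6.626×10⁻³⁴)(2.998×10⁸)/(362×10⁻⁹) = 5.487×10⁻¹⁹ J.
Energy delivered: (376 W m⁻²)(19.4×10⁻⁴ m²)(146.4 s) = 106.8 J.
Photons incident: 106.8 / 5.487×10⁻¹⁹ = 1.946×10²⁰, i.e. 1.946×10²⁰/6.022×10²³ = 3.231×10⁻⁴ mol.
Product: Φ × n_abs = 0.18 × 3.231×10⁻⁴ = 5.816×10⁻⁵ mol.
Mass: 5.816×10⁻⁵ × 356.5 = 0.02073 g = 21 mg.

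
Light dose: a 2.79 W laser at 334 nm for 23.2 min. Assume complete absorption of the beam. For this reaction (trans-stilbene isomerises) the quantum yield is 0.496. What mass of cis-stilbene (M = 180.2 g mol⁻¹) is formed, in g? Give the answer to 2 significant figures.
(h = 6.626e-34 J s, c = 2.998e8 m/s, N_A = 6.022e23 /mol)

Photon energy at 334 nm: hc/λ = (6.626e-34)(2.998e8)/(334e-9) = 5.948e-19 J.
Energy delivered: (2.79 W)(1392 s) = 3884 J.
Photons incident: 3884 / 5.948e-19 = 6.530e21, i.e. 6.530e21/6.022e23 = 0.01084 mol.
Product: Φ × n_abs = 0.496 × 0.01084 = 0.005377 mol.
Mass: 0.005377 × 180.2 = 0.9689 g = 0.97 g.

0.97 g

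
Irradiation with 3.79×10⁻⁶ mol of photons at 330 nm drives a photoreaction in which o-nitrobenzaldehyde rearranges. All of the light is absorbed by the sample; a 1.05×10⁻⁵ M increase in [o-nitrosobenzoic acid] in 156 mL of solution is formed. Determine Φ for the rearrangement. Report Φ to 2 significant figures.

Φ = 0.43

Product: (1.05×10⁻⁵ M)(0.156 L) = 1.638×10⁻⁶ mol.
Φ = 1.638×10⁻⁶ mol / 3.79×10⁻⁶ mol photons = 0.43.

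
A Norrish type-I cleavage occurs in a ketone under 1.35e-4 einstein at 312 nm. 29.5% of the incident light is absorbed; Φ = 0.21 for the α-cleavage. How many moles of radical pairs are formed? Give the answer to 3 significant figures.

8.36e-6 mol

Photons absorbed: 0.295 × 1.35e-4 = 3.983e-5 mol.
Product: Φ × n_abs = 0.21 × 3.983e-5 = 8.364e-6 mol.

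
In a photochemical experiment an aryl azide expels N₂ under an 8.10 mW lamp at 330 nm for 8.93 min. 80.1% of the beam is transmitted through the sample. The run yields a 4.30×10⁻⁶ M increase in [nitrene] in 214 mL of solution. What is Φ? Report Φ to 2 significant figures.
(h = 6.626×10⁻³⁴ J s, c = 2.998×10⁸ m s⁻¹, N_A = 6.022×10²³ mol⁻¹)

Product: (4.30×10⁻⁶ M)(0.214 L) = 9.202×10⁻⁷ mol.
Photon energy at 330 nm: hc/λ = (6.626×10⁻³⁴)(2.998×10⁸)/(330×10⁻⁹) = 6.020×10⁻¹⁹ J.
Energy delivered: (8.10 mW)(535.8 s) = 4.340 J.
Photons incident: 4.340 / 6.020×10⁻¹⁹ = 7.209×10¹⁸, i.e. 7.209×10¹⁸/6.022×10²³ = 1.197×10⁻⁵ mol.
Fraction absorbed: 1 − 80.1/100 = 0.1990.
Photons absorbed: 0.1990 × 1.197×10⁻⁵ = 2.382×10⁻⁶ mol.
Φ = 9.202×10⁻⁷ mol / 2.382×10⁻⁶ mol photons = 0.39.

Φ = 0.39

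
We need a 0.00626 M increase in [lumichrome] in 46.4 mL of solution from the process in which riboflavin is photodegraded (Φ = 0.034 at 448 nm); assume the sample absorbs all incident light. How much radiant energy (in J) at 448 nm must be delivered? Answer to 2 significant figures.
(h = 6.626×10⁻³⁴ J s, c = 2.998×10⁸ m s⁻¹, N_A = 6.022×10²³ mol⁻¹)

Product: (0.00626 M)(0.0464 L) = 2.905×10⁻⁴ mol.
Photons that must be absorbed: 2.905×10⁻⁴ / 0.034 = 0.008544 mol.
Photon energy: hc/λ = 4.434×10⁻¹⁹ J; per mole, 2.670×10⁵ J mol⁻¹.
Energy required: 0.008544 × 2.670×10⁵ = 2300 J.

2300 J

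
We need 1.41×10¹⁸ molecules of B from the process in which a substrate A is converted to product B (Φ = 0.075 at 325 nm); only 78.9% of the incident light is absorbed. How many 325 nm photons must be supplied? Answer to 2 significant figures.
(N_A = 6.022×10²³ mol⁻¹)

2.4×10¹⁹ photons

Product: 1.41×10¹⁸ / 6.022×10²³ = 2.341×10⁻⁶ mol.
Photons that must be absorbed: 2.341×10⁻⁶ / 0.075 = 3.121×10⁻⁵ mol.
Incident photons needed: 3.121×10⁻⁵ / 0.789 = 3.956×10⁻⁵ mol.
Photon count: 3.956×10⁻⁵ × 6.022×10²³ = 2.4×10¹⁹.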